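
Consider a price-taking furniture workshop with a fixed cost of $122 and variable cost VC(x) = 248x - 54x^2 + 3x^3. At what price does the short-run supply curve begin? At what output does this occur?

$5 per unit, at x = 9

Short-run supply begins at min AVC. From VC = 248x - 54x^2 + 3x^3, AVC = 248 - 54x + 3x^2.
dAVC/dx = -54 + 6x = 0 gives x = 9. min AVC = 248 - 54·9 + 3·9^2 = 5.
For P < $5 the firm produces nothing.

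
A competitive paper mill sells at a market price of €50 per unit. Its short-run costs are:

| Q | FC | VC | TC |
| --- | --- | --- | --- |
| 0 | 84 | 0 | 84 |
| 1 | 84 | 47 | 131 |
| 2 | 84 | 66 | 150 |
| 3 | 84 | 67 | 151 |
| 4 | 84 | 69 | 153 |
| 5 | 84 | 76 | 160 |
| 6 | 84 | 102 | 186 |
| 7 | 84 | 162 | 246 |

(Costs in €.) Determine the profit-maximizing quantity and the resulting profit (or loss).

Compute π = P·Q − TC at each output: Q=0: -84; Q=1: -81; Q=2: -50; Q=3: -1; Q=4: 47; Q=5: 90; Q=6: 114; Q=7: 104.
Profit is maximized at Q = 6. AVC there is 102/6 = €17 ≤ P, so producing beats shutting down (which would give -€84).

Q = 6; profit = €114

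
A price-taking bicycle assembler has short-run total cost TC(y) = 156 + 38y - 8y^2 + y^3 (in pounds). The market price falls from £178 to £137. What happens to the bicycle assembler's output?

MC = 38 - 16y + 3y^2; the shutdown threshold is min AVC = £22 (at y = 4).
With P = £178 above the shutdown price, P = MC gives y = 10.
At P = £137 ≥ min AVC, set P = MC: y = 9. The firm stays open but cuts output.

Output falls from 10 to 9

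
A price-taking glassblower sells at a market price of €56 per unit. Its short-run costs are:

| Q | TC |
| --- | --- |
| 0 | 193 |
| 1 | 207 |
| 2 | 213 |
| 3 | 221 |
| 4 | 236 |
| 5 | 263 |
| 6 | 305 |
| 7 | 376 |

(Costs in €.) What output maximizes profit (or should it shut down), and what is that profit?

Compute π = P·Q − TC at each output: Q=0: -193; Q=1: -151; Q=2: -101; Q=3: -53; Q=4: -12; Q=5: 17; Q=6: 31; Q=7: 16.
Profit is maximized at Q = 6. AVC there is 112/6 = €18.67 ≤ P, so producing beats shutting down (which would give -€193).

Q = 6; profit = €31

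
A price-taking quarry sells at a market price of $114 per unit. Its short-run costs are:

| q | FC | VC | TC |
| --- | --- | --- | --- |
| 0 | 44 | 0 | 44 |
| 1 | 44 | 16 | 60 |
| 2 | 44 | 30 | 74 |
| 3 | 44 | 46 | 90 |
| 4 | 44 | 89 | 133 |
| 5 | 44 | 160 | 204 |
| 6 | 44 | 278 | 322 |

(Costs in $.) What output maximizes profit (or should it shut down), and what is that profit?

q = 5; profit = $366

Compute π = P·q − TC at each output: q=0: -44; q=1: 54; q=2: 154; q=3: 252; q=4: 323; q=5: 366; q=6: 362.
Profit is maximized at q = 5. AVC there is 160/5 = $32 ≤ P, so producing beats shutting down (which would give -$44).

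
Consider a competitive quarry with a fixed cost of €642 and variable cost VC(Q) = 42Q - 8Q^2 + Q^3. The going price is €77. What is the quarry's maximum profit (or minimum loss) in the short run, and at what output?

Profit = -€348 at Q = 7

AVC = 42 - 8Q + Q^2; min AVC = €26 at Q = 4. Since P = €77 ≥ min AVC, the firm produces.
With MC = 42 - 16Q + 3Q^2, P = MC on the upward-sloping part at Q* = 7.
TR = 77·7 = 539. TC = 642 + 245 = 887. Profit = 539 − 887 = -€348.
That loss of €348 beats the €642 the firm would lose by shutting down; producing recovers €294 of fixed cost.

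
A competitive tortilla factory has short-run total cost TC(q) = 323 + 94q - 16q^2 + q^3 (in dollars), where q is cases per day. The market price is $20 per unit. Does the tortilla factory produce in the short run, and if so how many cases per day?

Strip out fixed cost: VC = 94q - 16q^2 + q^3. Then AVC = 94 - 16q + q^2 and MC = 94 - 32q + 3q^2.
AVC hits its minimum where MC = AVC, at q = 8, giving min AVC = 94 - 16·8 + 8^2 = $30.
P = $20 lies below min AVC = $30; no output level covers variable cost.
The firm minimizes its loss by shutting down and losing only its fixed cost of $323.

Shut down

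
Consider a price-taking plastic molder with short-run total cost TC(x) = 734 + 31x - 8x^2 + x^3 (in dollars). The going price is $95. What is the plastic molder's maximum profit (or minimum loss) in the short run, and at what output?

Profit = -$222 at x = 8

AVC = 31 - 8x + x^2; min AVC = $15 at x = 4. Since P = $95 ≥ min AVC, the firm produces.
MC = 31 - 16x + 3x^2. Setting P = MC and taking the root on the rising branch gives x* = 8.
TR = 95·8 = 760. TC = 734 + 248 = 982. Profit = 760 − 982 = -$222.
By producing, the firm covers all variable cost plus $512 of fixed cost; shutting down would lose the full $734.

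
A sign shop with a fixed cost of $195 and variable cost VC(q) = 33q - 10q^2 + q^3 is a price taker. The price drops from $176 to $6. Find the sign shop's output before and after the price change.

Output falls from 11 to 0 (the firm shuts down)

MC = 33 - 20q + 3q^2; the shutdown threshold is min AVC = $8 (at q = 5).
With P = $176 above the shutdown price, P = MC gives q = 11.
At P = $6 < min AVC = $8, price no longer covers variable cost at any output, so the firm shuts down: q = 0.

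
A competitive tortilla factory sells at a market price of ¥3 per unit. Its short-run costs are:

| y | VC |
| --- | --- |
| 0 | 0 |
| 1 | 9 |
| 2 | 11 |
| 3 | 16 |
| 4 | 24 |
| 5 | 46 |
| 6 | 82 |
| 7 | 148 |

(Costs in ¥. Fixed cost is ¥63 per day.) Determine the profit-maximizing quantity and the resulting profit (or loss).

y = 0 (shut down); profit = -¥63

Compute π = P·y − TC at each output: y=0: -63; y=1: -69; y=2: -68; y=3: -70; y=4: -75; y=5: -94; y=6: -127; y=7: -190.
Profit is highest at y = 0. Equivalently, the lowest AVC in the table is 16/3 ≈ ¥5.33 at y = 3, and P = ¥3 falls below it — price never covers variable cost, so the firm shuts down and loses only its fixed cost.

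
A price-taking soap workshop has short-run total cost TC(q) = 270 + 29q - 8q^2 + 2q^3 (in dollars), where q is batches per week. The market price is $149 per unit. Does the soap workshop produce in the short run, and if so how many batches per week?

From TC, MC = TC'(q) = 29 - 16q + 6q^2 and AVC = VC/q = 29 - 8q + 2q^2.
AVC hits its minimum where MC = AVC, at q = 2, giving min AVC = 29 - 8·2 + 2·2^2 = $21.
P = $149 exceeds min AVC = $21, so the firm stays open.
Set P = MC: 149 = 29 - 16q + 6q^2 → -120 - 16q + 6q^2 = 0. The roots are q = -10/3 and q = 6; the profit-maximizing output is on the rising part of MC, so q* = 6.
Check: AVC at q = 6 is $53 ≤ P, so revenue covers variable cost.
Profit = P·q − TC = 149·6 − 588 = $306.

Produce at q = 6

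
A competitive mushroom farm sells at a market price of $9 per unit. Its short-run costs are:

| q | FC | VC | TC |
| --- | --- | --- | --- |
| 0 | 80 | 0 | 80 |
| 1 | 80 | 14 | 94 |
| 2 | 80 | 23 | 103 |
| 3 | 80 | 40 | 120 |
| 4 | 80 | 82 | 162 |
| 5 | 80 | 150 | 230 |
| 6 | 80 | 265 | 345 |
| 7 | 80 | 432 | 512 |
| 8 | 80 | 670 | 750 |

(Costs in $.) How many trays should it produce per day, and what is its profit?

Tabulate TR − TC: q=0: -80; q=1: -85; q=2: -85; q=3: -93; q=4: -126; q=5: -185; q=6: -291; q=7: -449; q=8: -678.
Profit is highest at q = 0. Equivalently, the lowest AVC in the table is 23/2 ≈ $11.50 at q = 2, and P = $9 falls below it — price never covers variable cost, so the firm shuts down and loses only its fixed cost.

q = 0 (shut down); profit = -$80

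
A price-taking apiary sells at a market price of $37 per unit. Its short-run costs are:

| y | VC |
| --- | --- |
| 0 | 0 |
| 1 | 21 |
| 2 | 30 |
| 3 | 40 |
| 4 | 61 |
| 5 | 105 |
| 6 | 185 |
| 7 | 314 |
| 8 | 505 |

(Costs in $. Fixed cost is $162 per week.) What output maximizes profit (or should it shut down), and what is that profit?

y = 4; profit = -$75

Compute π = P·y − TC at each output: y=0: -162; y=1: -146; y=2: -118; y=3: -91; y=4: -75; y=5: -82; y=6: -125; y=7: -217; y=8: -371.
Profit is maximized at y = 4. AVC there is 61/4 = $15.25 ≤ P, so producing beats shutting down (which would give -$162).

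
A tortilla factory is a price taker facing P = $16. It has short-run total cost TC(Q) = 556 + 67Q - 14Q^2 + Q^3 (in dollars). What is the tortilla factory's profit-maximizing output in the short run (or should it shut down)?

Strip out fixed cost: VC = 67Q - 14Q^2 + Q^3. Then AVC = 67 - 14Q + Q^2 and MC = 67 - 28Q + 3Q^2.
AVC is minimized where dAVC/dQ = -14 + 2Q = 0, at Q = 7; min AVC = 67 - 14·7 + 7^2 = $18.
With P < min AVC ($16 < $18), every unit sold adds to the loss.
Shutting down limits the loss to fixed cost, $556.

Shut down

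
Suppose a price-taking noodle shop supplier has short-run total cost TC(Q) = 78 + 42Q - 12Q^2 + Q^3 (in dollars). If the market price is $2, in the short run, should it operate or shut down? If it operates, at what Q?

Strip out fixed cost: VC = 42Q - 12Q^2 + Q^3. Then AVC = 42 - 12Q + Q^2 and MC = 42 - 24Q + 3Q^2.
AVC hits its minimum where MC = AVC, at Q = 6, giving min AVC = 42 - 12·6 + 6^2 = $6.
With P < min AVC ($2 < $6), every unit sold adds to the loss.
The firm minimizes its loss by shutting down and losing only its fixed cost of $78.

Shut down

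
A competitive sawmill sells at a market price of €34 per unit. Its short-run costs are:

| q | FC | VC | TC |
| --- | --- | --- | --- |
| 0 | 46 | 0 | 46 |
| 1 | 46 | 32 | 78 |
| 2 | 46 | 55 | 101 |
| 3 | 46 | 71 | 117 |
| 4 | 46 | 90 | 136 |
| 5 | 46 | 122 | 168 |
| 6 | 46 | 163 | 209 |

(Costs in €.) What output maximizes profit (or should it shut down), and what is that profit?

q = 5; profit = €2

Compute π = P·q − TC at each output: q=0: -46; q=1: -44; q=2: -33; q=3: -15; q=4: 0; q=5: 2; q=6: -5.
Profit is maximized at q = 5. AVC there is 122/5 = €24.40 ≤ P, so producing beats shutting down (which would give -€46).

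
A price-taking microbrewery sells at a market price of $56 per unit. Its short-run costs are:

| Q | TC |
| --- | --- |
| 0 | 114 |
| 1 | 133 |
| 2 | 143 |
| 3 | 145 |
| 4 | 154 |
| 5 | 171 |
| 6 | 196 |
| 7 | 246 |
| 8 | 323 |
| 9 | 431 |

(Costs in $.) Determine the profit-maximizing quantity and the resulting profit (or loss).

Q = 7; profit = $146

Profit at each row (π = 56Q − TC): Q=0: -114; Q=1: -77; Q=2: -31; Q=3: 23; Q=4: 70; Q=5: 109; Q=6: 140; Q=7: 146; Q=8: 125; Q=9: 73.
Profit is maximized at Q = 7. AVC there is 132/7 = $18.86 ≤ P, so producing beats shutting down (which would give -$114).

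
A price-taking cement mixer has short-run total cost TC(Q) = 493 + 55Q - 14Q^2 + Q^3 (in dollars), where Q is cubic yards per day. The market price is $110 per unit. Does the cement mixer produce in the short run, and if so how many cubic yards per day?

Strip out fixed cost: VC = 55Q - 14Q^2 + Q^3. Then AVC = 55 - 14Q + Q^2 and MC = 55 - 28Q + 3Q^2.
AVC is minimized where dAVC/dQ = -14 + 2Q = 0, at Q = 7; min AVC = 55 - 14·7 + 7^2 = $6.
Since P = $110 ≥ min AVC = $6, price covers variable cost and the firm should produce.
Set P = MC: 110 = 55 - 28Q + 3Q^2 → -55 - 28Q + 3Q^2 = 0. The roots are Q = -5/3 and Q = 11; the profit-maximizing output is on the rising part of MC, so Q* = 11.
Check: AVC at Q = 11 is $22 ≤ P, so revenue covers variable cost.
Profit = P·Q − TC = 110·11 − 735 = $475.

Produce at Q = 11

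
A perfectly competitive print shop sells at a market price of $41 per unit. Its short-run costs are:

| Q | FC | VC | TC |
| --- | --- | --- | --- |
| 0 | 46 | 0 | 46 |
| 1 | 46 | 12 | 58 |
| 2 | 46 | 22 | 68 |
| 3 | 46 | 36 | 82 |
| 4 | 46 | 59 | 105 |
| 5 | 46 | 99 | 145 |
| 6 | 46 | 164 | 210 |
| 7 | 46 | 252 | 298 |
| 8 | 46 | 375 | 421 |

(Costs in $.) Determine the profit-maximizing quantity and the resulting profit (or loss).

Profit at each row (π = 41Q − TC): Q=0: -46; Q=1: -17; Q=2: 14; Q=3: 41; Q=4: 59; Q=5: 60; Q=6: 36; Q=7: -11; Q=8: -93.
Profit is maximized at Q = 5. AVC there is 99/5 = $19.80 ≤ P, so producing beats shutting down (which would give -$46).

Q = 5; profit = $60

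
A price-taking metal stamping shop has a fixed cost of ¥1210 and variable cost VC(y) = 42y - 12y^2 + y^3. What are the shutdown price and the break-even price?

Shutdown price = min AVC. AVC = 42 - 12y + y^2, with vertex at y = 6 and minimum ¥6.
ATC = 1210/y + 42 - 12y + y^2. Setting dATC/dy = −1210/y^2 − 12 + 2y = 0 gives y = 11 (since 2·11^3 − 12·11^2 = 1210).
min ATC = 1210/11 + 42 − 12·11 + 11^2 = ¥141. That is the break-even price.
For ¥6 ≤ P < ¥141 the firm produces at a loss; below ¥6 it shuts down.

Shutdown price = ¥6; break-even price = ¥141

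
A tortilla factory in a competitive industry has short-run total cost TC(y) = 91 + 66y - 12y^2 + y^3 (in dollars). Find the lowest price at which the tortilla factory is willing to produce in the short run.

Short-run supply begins at min AVC. From VC = 66y - 12y^2 + y^3, AVC = 66 - 12y + y^2.
dAVC/dy = -12 + 2y = 0 gives y = 6. min AVC = 66 - 12·6 + 6^2 = 30.
For P < $30 the firm produces nothing.

$30 per unit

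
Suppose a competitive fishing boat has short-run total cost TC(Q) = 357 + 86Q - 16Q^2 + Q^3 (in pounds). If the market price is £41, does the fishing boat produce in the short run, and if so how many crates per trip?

Strip out fixed cost: VC = 86Q - 16Q^2 + Q^3. Then AVC = 86 - 16Q + Q^2 and MC = 86 - 32Q + 3Q^2.
AVC hits its minimum where MC = AVC, at Q = 8, giving min AVC = 86 - 16·8 + 8^2 = £22.
P = £41 exceeds min AVC = £22, so the firm stays open.
Set P = MC: 41 = 86 - 32Q + 3Q^2 → 45 - 32Q + 3Q^2 = 0. The roots are Q = 5/3 and Q = 9; the profit-maximizing output is on the rising part of MC, so Q* = 9.
Check: AVC at Q = 9 is £23 ≤ P, so revenue covers variable cost.
Profit = P·Q − TC = 41·9 − 564 = -£195, a loss, but smaller than the £357 fixed cost the firm would lose by shutting down.

Produce at Q = 9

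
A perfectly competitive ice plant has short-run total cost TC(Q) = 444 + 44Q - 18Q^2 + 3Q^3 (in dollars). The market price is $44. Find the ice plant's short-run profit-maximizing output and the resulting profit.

Profit = -$348 at Q = 4

AVC = 44 - 18Q + 3Q^2; min AVC = $17 at Q = 3. Since P = $44 ≥ min AVC, the firm produces.
MC = 44 - 36Q + 9Q^2. Setting P = MC and taking the root on the rising branch gives Q* = 4.
TR = 44·4 = 176. TC = 444 + 80 = 524. Profit = 176 − 524 = -$348.
That loss of $348 beats the $444 the firm would lose by shutting down; producing recovers $96 of fixed cost.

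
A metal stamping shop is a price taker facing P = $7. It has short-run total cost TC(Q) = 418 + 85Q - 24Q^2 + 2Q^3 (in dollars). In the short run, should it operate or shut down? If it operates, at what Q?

Shut down

Variable cost is VC = 85Q - 24Q^2 + 2Q^3, so AVC = VC/Q = 85 - 24Q + 2Q^2 and MC = dTC/dQ = 85 - 48Q + 6Q^2.
The AVC parabola has its vertex at Q = 24/4 = 6, where AVC = 85 - 24·6 + 2·6^2 = $13.
With P < min AVC ($7 < $13), every unit sold adds to the loss.
Shutting down limits the loss to fixed cost, $418.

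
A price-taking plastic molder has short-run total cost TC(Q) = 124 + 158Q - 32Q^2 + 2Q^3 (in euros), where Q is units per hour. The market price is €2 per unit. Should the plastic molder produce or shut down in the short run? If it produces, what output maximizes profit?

From TC, MC = TC'(Q) = 158 - 64Q + 6Q^2 and AVC = VC/Q = 158 - 32Q + 2Q^2.
The AVC parabola has its vertex at Q = 32/4 = 8, where AVC = 158 - 32·8 + 2·8^2 = €30.
P = €2 lies below min AVC = €30; no output level covers variable cost.
The firm minimizes its loss by shutting down and losing only its fixed cost of €124.

Shut down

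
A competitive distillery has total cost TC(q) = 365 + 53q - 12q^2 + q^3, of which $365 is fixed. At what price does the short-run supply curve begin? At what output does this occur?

The shutdown price is the minimum of AVC. VC = 53q - 12q^2 + q^3, so AVC = 53 - 12q + q^2.
dAVC/dq = -12 + 2q = 0 gives q = 6. min AVC = 53 - 12·6 + 6^2 = 17.
For P < $17 the firm produces nothing.

$17 per unit, at q = 6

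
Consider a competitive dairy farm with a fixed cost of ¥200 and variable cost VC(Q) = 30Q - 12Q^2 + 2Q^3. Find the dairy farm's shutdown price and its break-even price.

Shutdown price = ¥12; break-even price = ¥60

Shutdown price = min AVC. AVC = 30 - 12Q + 2Q^2, with vertex at Q = 3 and minimum ¥12.
ATC = 200/Q + 30 - 12Q + 2Q^2. Setting dATC/dQ = −200/Q^2 − 12 + 4Q = 0 gives Q = 5 (since 4·5^3 − 12·5^2 = 200).
min ATC = 200/5 + 30 − 12·5 + 2·5^2 = ¥60. That is the break-even price.
For ¥12 ≤ P < ¥60 the firm produces at a loss; below ¥12 it shuts down.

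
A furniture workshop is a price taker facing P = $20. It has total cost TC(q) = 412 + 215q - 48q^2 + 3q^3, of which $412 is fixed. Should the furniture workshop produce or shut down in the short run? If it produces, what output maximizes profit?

Variable cost is VC = 215q - 48q^2 + 3q^3, so AVC = VC/q = 215 - 48q + 3q^2 and MC = dTC/dq = 215 - 96q + 9q^2.
AVC hits its minimum where MC = AVC, at q = 8, giving min AVC = 215 - 48·8 + 3·8^2 = $23.
P = $20 lies below min AVC = $23; no output level covers variable cost.
Best response: produce nothing and absorb the $412 fixed cost.

Shut down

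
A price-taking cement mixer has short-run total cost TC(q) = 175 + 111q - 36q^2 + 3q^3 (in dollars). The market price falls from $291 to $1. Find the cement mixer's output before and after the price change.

Output falls from 10 to 0 (the firm shuts down)

AVC = 111 - 36q + 3q^2, minimized at q = 6 where min AVC = $3. MC = 111 - 72q + 9q^2.
At P = $291 ≥ min AVC, set P = MC on the rising branch: q = 10.
At P = $1 < min AVC = $3, price no longer covers variable cost at any output, so the firm shuts down: q = 0.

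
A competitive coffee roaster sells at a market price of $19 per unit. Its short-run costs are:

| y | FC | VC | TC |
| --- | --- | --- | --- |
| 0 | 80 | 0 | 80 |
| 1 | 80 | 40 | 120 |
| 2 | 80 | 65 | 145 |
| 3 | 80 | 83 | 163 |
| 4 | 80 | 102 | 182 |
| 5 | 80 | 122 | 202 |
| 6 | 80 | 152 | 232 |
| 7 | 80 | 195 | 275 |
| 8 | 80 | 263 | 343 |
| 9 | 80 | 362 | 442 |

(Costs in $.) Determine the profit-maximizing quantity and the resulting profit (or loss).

Profit at each row (π = 19y − TC): y=0: -80; y=1: -101; y=2: -107; y=3: -106; y=4: -106; y=5: -107; y=6: -118; y=7: -142; y=8: -191; y=9: -271.
Profit is highest at y = 0. Equivalently, the lowest AVC in the table is 122/5 ≈ $24.40 at y = 5, and P = $19 falls below it — price never covers variable cost, so the firm shuts down and loses only its fixed cost.

y = 0 (shut down); profit = -$80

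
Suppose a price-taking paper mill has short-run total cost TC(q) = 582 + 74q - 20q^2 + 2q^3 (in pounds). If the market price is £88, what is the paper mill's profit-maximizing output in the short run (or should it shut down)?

From TC, MC = TC'(q) = 74 - 40q + 6q^2 and AVC = VC/q = 74 - 20q + 2q^2.
The AVC parabola has its vertex at q = 20/4 = 5, where AVC = 74 - 20·5 + 2·5^2 = £24.
Because £88 ≥ £24, revenue can cover variable cost; the firm operates.
P = MC gives -14 - 40q + 6q^2 = 0, with roots -1/3 and 7. Take the larger (rising MC): q* = 7.
Check: AVC at q = 7 is £32 ≤ P, so revenue covers variable cost.
Profit = P·q − TC = 88·7 − 806 = -£190, a loss, but smaller than the £582 fixed cost the firm would lose by shutting down.

Produce at q = 7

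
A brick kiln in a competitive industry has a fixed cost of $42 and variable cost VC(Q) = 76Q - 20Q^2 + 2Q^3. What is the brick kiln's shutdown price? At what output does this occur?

The firm shuts down when price falls below the minimum of average variable cost. AVC = VC/Q = 76 - 20Q + 2Q^2.
dAVC/dQ = -20 + 4Q = 0 gives Q = 5. min AVC = 76 - 20·5 + 2·5^2 = 26.
The firm shuts down for any P below $26.

$26 per unit, at Q = 5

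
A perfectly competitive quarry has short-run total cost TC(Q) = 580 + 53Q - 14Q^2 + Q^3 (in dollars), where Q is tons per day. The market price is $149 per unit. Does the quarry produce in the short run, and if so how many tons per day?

Strip out fixed cost: VC = 53Q - 14Q^2 + Q^3. Then AVC = 53 - 14Q + Q^2 and MC = 53 - 28Q + 3Q^2.
AVC is minimized where dAVC/dQ = -14 + 2Q = 0, at Q = 7; min AVC = 53 - 14·7 + 7^2 = $4.
P = $149 exceeds min AVC = $4, so the firm stays open.
P = MC gives -96 - 28Q + 3Q^2 = 0, with roots -8/3 and 12. Take the larger (rising MC): Q* = 12.
Check: AVC at Q = 12 is $29 ≤ P, so revenue covers variable cost.
Profit = P·Q − TC = 149·12 − 928 = $860.

Produce at Q = 12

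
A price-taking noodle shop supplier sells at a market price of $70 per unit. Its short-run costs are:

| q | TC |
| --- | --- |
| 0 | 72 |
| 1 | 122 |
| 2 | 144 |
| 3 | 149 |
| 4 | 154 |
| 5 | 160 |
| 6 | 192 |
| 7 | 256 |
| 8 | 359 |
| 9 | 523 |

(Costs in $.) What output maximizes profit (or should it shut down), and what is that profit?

q = 7; profit = $234

Profit at each row (π = 70q − TC): q=0: -72; q=1: -52; q=2: -4; q=3: 61; q=4: 126; q=5: 190; q=6: 228; q=7: 234; q=8: 201; q=9: 107.
Profit is maximized at q = 7. AVC there is 184/7 = $26.29 ≤ P, so producing beats shutting down (which would give -$72).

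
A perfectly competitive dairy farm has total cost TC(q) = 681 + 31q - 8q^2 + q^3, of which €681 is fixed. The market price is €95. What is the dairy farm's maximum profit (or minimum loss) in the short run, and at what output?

AVC = 31 - 8q + q^2 has its minimum €15 at q = 4; price €95 clears that bar, so the firm operates.
With MC = 31 - 16q + 3q^2, P = MC on the upward-sloping part at q* = 8.
TR = 95·8 = 760. TC = 681 + 248 = 929. Profit = 760 − 929 = -€169.
That loss of €169 beats the €681 the firm would lose by shutting down; producing recovers €512 of fixed cost.

Profit = -€169 at q = 8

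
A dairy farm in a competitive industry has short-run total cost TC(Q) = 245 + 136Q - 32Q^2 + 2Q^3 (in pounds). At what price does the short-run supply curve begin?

The shutdown price is the minimum of AVC. VC = 136Q - 32Q^2 + 2Q^3, so AVC = 136 - 32Q + 2Q^2.
dAVC/dQ = -32 + 4Q = 0 gives Q = 8. min AVC = 136 - 32·8 + 2·8^2 = 8.
So the shutdown price is £8.

£8 per unit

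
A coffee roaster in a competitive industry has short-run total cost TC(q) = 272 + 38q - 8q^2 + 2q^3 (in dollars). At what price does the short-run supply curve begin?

$30 per unit

The shutdown price is the minimum of AVC. VC = 38q - 8q^2 + 2q^3, so AVC = 38 - 8q + 2q^2.
At the minimum of AVC, MC = AVC. MC = 38 - 16q + 6q^2; setting MC = AVC gives 4q^2 - 8q = 0, so q = 2. min AVC = 30.
So the shutdown price is $30.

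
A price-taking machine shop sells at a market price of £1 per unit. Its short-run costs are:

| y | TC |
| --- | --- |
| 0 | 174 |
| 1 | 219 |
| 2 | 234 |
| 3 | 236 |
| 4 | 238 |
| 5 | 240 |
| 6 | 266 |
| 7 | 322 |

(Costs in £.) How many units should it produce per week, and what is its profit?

Profit at each row (π = 1y − TC): y=0: -174; y=1: -218; y=2: -232; y=3: -233; y=4: -234; y=5: -235; y=6: -260; y=7: -315.
Profit is highest at y = 0. Equivalently, the lowest AVC in the table is 66/5 ≈ £13.20 at y = 5, and P = £1 falls below it — price never covers variable cost, so the firm shuts down and loses only its fixed cost.

y = 0 (shut down); profit = -£174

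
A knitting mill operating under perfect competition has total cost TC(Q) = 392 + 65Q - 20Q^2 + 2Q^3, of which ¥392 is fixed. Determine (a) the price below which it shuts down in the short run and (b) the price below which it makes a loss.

Shutdown price = min AVC. AVC = 65 - 20Q + 2Q^2, with vertex at Q = 5 and minimum ¥15.
ATC = 392/Q + 65 - 20Q + 2Q^2. Setting dATC/dQ = −392/Q^2 − 20 + 4Q = 0 gives Q = 7 (since 4·7^3 − 20·7^2 = 392).
min ATC = 392/7 + 65 − 20·7 + 2·7^2 = ¥79. That is the break-even price.
For ¥15 ≤ P < ¥79 the firm produces at a loss; below ¥15 it shuts down.

Shutdown price = ¥15; break-even price = ¥79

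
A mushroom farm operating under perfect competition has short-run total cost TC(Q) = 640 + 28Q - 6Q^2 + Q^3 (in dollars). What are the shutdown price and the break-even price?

AVC = 28 - 6Q + Q^2; minimized at Q = 3, giving min AVC = $19. That is the shutdown price.
ATC = 640/Q + 28 - 6Q + Q^2. Setting dATC/dQ = −640/Q^2 − 6 + 2Q = 0 gives Q = 8 (since 2·8^3 − 6·8^2 = 640).
min ATC = 640/8 + 28 − 6·8 + 8^2 = $124. That is the break-even price.
Between these two prices the firm operates at a loss; above $124 it earns a profit.

Shutdown price = $19; break-even price = $124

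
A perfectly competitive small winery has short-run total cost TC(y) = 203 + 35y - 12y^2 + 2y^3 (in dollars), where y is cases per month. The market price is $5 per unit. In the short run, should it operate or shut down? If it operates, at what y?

Shut down

Strip out fixed cost: VC = 35y - 12y^2 + 2y^3. Then AVC = 35 - 12y + 2y^2 and MC = 35 - 24y + 6y^2.
The AVC parabola has its vertex at y = 12/4 = 3, where AVC = 35 - 12·3 + 2·3^2 = $17.
P = $5 lies below min AVC = $17; no output level covers variable cost.
The firm minimizes its loss by shutting down and losing only its fixed cost of $203.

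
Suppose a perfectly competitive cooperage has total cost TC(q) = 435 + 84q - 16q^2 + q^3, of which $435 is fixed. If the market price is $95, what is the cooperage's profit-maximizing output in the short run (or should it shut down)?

From TC, MC = TC'(q) = 84 - 32q + 3q^2 and AVC = VC/q = 84 - 16q + q^2.
The AVC parabola has its vertex at q = 16/2 = 8, where AVC = 84 - 16·8 + 8^2 = $20.
Since P = $95 ≥ min AVC = $20, price covers variable cost and the firm should produce.
Set P = MC: 95 = 84 - 32q + 3q^2 → -11 - 32q + 3q^2 = 0. The roots are q = -1/3 and q = 11; the profit-maximizing output is on the rising part of MC, so q* = 11.
Check: AVC at q = 11 is $29 ≤ P, so revenue covers variable cost.
Profit = P·q − TC = 95·11 − 754 = $291.

Produce at q = 11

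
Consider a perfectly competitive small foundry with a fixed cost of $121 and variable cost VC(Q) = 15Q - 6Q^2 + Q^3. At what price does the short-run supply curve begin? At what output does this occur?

The firm shuts down when price falls below the minimum of average variable cost. AVC = VC/Q = 15 - 6Q + Q^2.
dAVC/dQ = -6 + 2Q = 0 gives Q = 3. min AVC = 15 - 6·3 + 3^2 = 6.
So the shutdown price is $6.

$6 per unit, at Q = 3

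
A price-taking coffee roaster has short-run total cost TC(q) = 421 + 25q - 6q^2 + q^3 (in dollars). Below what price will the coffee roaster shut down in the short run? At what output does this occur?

The firm shuts down when price falls below the minimum of average variable cost. AVC = VC/q = 25 - 6q + q^2.
At the minimum of AVC, MC = AVC. MC = 25 - 12q + 3q^2; setting MC = AVC gives 2q^2 - 6q = 0, so q = 3. min AVC = 16.
For P < $16 the firm produces nothing.

$16 per unit, at q = 3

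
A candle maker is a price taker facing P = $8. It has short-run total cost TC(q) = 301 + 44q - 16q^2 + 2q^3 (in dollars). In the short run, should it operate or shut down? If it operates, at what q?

Strip out fixed cost: VC = 44q - 16q^2 + 2q^3. Then AVC = 44 - 16q + 2q^2 and MC = 44 - 32q + 6q^2.
AVC hits its minimum where MC = AVC, at q = 4, giving min AVC = 44 - 16·4 + 2·4^2 = $12.
P = $8 lies below min AVC = $12; no output level covers variable cost.
Best response: produce nothing and absorb the $301 fixed cost.

Shut down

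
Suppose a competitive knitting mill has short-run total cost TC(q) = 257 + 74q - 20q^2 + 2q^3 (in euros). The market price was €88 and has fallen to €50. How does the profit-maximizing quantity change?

AVC = 74 - 20q + 2q^2, minimized at q = 5 where min AVC = €24. MC = 74 - 40q + 6q^2.
At P = €88 ≥ min AVC, set P = MC on the rising branch: q = 7.
At P = €50 ≥ min AVC, set P = MC: q = 6. The firm stays open but cuts output.

Output falls from 7 to 6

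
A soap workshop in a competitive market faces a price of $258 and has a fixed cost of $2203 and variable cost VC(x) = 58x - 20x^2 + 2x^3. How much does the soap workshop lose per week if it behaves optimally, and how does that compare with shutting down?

AVC = 58 - 20x + 2x^2; min AVC = $8 at x = 5. Since P = $258 ≥ min AVC, the firm produces.
MC = 58 - 40x + 6x^2. Setting P = MC and taking the root on the rising branch gives x* = 10.
TR = 258·10 = 2580. TC = 2203 + 580 = 2783. Profit = 2580 − 2783 = -$203.
By producing, the firm covers all variable cost plus $2000 of fixed cost; shutting down would lose the full $2203.

Profit = -$203 at x = 10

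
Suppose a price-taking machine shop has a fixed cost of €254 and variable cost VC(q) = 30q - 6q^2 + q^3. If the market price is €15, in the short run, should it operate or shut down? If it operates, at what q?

Shut down

Strip out fixed cost: VC = 30q - 6q^2 + q^3. Then AVC = 30 - 6q + q^2 and MC = 30 - 12q + 3q^2.
AVC hits its minimum where MC = AVC, at q = 3, giving min AVC = 30 - 6·3 + 3^2 = €21.
P = €15 lies below min AVC = €21; no output level covers variable cost.
Shutting down limits the loss to fixed cost, €254.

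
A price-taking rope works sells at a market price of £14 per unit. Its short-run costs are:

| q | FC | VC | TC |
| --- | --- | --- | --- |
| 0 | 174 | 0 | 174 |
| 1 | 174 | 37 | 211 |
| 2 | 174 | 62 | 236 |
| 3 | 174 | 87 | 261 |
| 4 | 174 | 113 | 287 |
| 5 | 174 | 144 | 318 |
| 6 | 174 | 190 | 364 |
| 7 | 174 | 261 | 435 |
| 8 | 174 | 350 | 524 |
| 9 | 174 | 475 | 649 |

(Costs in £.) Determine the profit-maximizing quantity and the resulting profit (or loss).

q = 0 (shut down); profit = -£174

Compute π = P·q − TC at each output: q=0: -174; q=1: -197; q=2: -208; q=3: -219; q=4: -231; q=5: -248; q=6: -280; q=7: -337; q=8: -412; q=9: -523.
Profit is highest at q = 0. Equivalently, the lowest AVC in the table is 113/4 ≈ £28.25 at q = 4, and P = £14 falls below it — price never covers variable cost, so the firm shuts down and loses only its fixed cost.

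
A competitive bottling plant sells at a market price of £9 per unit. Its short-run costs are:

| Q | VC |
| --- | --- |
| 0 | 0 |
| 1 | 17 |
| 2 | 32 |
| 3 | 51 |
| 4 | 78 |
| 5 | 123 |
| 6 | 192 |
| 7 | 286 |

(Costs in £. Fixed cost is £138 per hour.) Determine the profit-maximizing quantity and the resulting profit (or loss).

Compute π = P·Q − TC at each output: Q=0: -138; Q=1: -146; Q=2: -152; Q=3: -162; Q=4: -180; Q=5: -216; Q=6: -276; Q=7: -361.
Profit is highest at Q = 0. Equivalently, the lowest AVC in the table is 32/2 ≈ £16 at Q = 2, and P = £9 falls below it — price never covers variable cost, so the firm shuts down and loses only its fixed cost.

Q = 0 (shut down); profit = -£138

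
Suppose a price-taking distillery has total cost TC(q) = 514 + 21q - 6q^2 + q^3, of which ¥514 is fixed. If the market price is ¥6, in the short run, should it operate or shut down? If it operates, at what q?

Variable cost is VC = 21q - 6q^2 + q^3, so AVC = VC/q = 21 - 6q + q^2 and MC = dTC/dq = 21 - 12q + 3q^2.
The AVC parabola has its vertex at q = 6/2 = 3, where AVC = 21 - 6·3 + 3^2 = ¥12.
P = ¥6 lies below min AVC = ¥12; no output level covers variable cost.
Best response: produce nothing and absorb the ¥514 fixed cost.

Shut down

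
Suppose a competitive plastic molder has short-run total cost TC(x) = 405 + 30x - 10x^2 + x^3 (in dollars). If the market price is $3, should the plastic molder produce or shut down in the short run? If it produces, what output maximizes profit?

From TC, MC = TC'(x) = 30 - 20x + 3x^2 and AVC = VC/x = 30 - 10x + x^2.
AVC is minimized where dAVC/dx = -10 + 2x = 0, at x = 5; min AVC = 30 - 10·5 + 5^2 = $5.
P = $3 lies below min AVC = $5; no output level covers variable cost.
Shutting down limits the loss to fixed cost, $405.

Shut down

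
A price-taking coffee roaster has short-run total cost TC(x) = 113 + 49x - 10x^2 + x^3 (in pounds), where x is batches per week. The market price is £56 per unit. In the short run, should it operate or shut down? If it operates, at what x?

Produce at x = 7

Strip out fixed cost: VC = 49x - 10x^2 + x^3. Then AVC = 49 - 10x + x^2 and MC = 49 - 20x + 3x^2.
AVC is minimized where dAVC/dx = -10 + 2x = 0, at x = 5; min AVC = 49 - 10·5 + 5^2 = £24.
Because £56 ≥ £24, revenue can cover variable cost; the firm operates.
Set P = MC: 56 = 49 - 20x + 3x^2 → -7 - 20x + 3x^2 = 0. The roots are x = -1/3 and x = 7; the profit-maximizing output is on the rising part of MC, so x* = 7.
Check: AVC at x = 7 is £28 ≤ P, so revenue covers variable cost.
Profit = P·x − TC = 56·7 − 309 = £83.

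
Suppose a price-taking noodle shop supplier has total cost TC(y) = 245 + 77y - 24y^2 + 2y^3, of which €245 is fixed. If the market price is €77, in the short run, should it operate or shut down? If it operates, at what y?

Variable cost is VC = 77y - 24y^2 + 2y^3, so AVC = VC/y = 77 - 24y + 2y^2 and MC = dTC/dy = 77 - 48y + 6y^2.
AVC is minimized where dAVC/dy = -24 + 4y = 0, at y = 6; min AVC = 77 - 24·6 + 2·6^2 = €5.
P = €77 exceeds min AVC = €5, so the firm stays open.
P = MC gives -48y + 6y^2 = 0, with roots 0 and 8. Take the larger (rising MC): y* = 8.
Check: AVC at y = 8 is €13 ≤ P, so revenue covers variable cost.
Profit = P·y − TC = 77·8 − 349 = €267.

Produce at y = 8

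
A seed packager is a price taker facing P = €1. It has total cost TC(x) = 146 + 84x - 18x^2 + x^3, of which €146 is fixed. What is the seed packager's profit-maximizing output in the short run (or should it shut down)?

Variable cost is VC = 84x - 18x^2 + x^3, so AVC = VC/x = 84 - 18x + x^2 and MC = dTC/dx = 84 - 36x + 3x^2.
The AVC parabola has its vertex at x = 18/2 = 9, where AVC = 84 - 18·9 + 9^2 = €3.
P = €1 lies below min AVC = €3; no output level covers variable cost.
Shutting down limits the loss to fixed cost, €146.

Shut down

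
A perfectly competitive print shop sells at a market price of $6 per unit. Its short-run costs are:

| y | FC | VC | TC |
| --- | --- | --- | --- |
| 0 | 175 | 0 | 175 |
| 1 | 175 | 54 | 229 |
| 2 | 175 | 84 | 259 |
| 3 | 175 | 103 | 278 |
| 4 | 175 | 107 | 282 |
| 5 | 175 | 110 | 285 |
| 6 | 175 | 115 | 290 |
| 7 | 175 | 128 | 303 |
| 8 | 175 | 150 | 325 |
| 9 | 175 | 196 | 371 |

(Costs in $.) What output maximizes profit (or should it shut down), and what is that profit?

Tabulate TR − TC: y=0: -175; y=1: -223; y=2: -247; y=3: -260; y=4: -258; y=5: -255; y=6: -254; y=7: -261; y=8: -277; y=9: -317.
Profit is highest at y = 0. Equivalently, the lowest AVC in the table is 128/7 ≈ $18.29 at y = 7, and P = $6 falls below it — price never covers variable cost, so the firm shuts down and loses only its fixed cost.

y = 0 (shut down); profit = -$175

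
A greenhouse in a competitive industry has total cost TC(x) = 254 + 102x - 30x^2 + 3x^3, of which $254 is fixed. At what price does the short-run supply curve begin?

$27 per unit

The firm shuts down when price falls below the minimum of average variable cost. AVC = VC/x = 102 - 30x + 3x^2.
At the minimum of AVC, MC = AVC. MC = 102 - 60x + 9x^2; setting MC = AVC gives 6x^2 - 30x = 0, so x = 5. min AVC = 27.
So the shutdown price is $27.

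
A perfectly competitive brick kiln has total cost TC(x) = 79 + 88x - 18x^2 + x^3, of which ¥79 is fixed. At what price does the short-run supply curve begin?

The firm shuts down when price falls below the minimum of average variable cost. AVC = VC/x = 88 - 18x + x^2.
At the minimum of AVC, MC = AVC. MC = 88 - 36x + 3x^2; setting MC = AVC gives 2x^2 - 18x = 0, so x = 9. min AVC = 7.
For P < ¥7 the firm produces nothing.

¥7 per unit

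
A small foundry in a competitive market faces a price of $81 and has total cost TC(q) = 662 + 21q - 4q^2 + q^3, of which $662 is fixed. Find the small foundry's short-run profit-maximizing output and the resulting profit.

Profit = -$374 at q = 6

AVC = 21 - 4q + q^2; min AVC = $17 at q = 2. Since P = $81 ≥ min AVC, the firm produces.
With MC = 21 - 8q + 3q^2, P = MC on the upward-sloping part at q* = 6.
TR = 81·6 = 486. TC = 662 + 198 = 860. Profit = 486 − 860 = -$374.
That loss of $374 beats the $662 the firm would lose by shutting down; producing recovers $288 of fixed cost.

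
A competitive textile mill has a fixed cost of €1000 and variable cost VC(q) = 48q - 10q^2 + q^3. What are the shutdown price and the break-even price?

Shutdown price = min AVC. AVC = 48 - 10q + q^2, with vertex at q = 5 and minimum €23.
ATC = 1000/q + 48 - 10q + q^2. Setting dATC/dq = −1000/q^2 − 10 + 2q = 0 gives q = 10 (since 2·10^3 − 10·10^2 = 1000).
min ATC = 1000/10 + 48 − 10·10 + 10^2 = €148. That is the break-even price.
Between these two prices the firm operates at a loss; above €148 it earns a profit.

Shutdown price = €23; break-even price = €148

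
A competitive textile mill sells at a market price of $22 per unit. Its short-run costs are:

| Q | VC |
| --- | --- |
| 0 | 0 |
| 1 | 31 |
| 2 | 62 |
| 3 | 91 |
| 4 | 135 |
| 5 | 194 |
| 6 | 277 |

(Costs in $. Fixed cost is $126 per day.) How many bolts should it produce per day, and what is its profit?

Tabulate TR − TC: Q=0: -126; Q=1: -135; Q=2: -144; Q=3: -151; Q=4: -173; Q=5: -210; Q=6: -271.
Profit is highest at Q = 0. Equivalently, the lowest AVC in the table is 91/3 ≈ $30.33 at Q = 3, and P = $22 falls below it — price never covers variable cost, so the firm shuts down and loses only its fixed cost.

Q = 0 (shut down); profit = -$126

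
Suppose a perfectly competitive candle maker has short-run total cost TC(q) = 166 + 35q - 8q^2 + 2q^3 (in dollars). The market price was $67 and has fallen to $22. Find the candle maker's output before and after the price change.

MC = 35 - 16q + 6q^2; the shutdown threshold is min AVC = $27 (at q = 2).
At P = $67 ≥ min AVC, set P = MC on the rising branch: q = 4.
At P = $22 < min AVC = $27, price no longer covers variable cost at any output, so the firm shuts down: q = 0.

Output falls from 4 to 0 (the firm shuts down)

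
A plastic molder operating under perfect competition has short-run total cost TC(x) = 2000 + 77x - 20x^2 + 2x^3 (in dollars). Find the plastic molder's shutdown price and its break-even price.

AVC = 77 - 20x + 2x^2; minimized at x = 5, giving min AVC = $27. That is the shutdown price.
ATC = 2000/x + 77 - 20x + 2x^2. Setting dATC/dx = −2000/x^2 − 20 + 4x = 0 gives x = 10 (since 4·10^3 − 20·10^2 = 2000).
min ATC = 2000/10 + 77 − 20·10 + 2·10^2 = $277. That is the break-even price.
For $27 ≤ P < $277 the firm produces at a loss; below $27 it shuts down.

Shutdown price = $27; break-even price = $277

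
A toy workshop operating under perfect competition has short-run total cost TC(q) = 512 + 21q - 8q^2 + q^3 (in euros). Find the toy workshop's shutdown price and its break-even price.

AVC = 21 - 8q + q^2; minimized at q = 4, giving min AVC = €5. That is the shutdown price.
ATC = 512/q + 21 - 8q + q^2. Setting dATC/dq = −512/q^2 − 8 + 2q = 0 gives q = 8 (since 2·8^3 − 8·8^2 = 512).
min ATC = 512/8 + 21 − 8·8 + 8^2 = €85. That is the break-even price.
Between these two prices the firm operates at a loss; above €85 it earns a profit.

Shutdown price = €5; break-even price = €85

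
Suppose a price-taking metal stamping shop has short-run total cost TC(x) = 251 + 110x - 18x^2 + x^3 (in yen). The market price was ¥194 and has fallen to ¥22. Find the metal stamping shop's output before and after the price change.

AVC = 110 - 18x + x^2, minimized at x = 9 where min AVC = ¥29. MC = 110 - 36x + 3x^2.
At P = ¥194 ≥ min AVC, set P = MC on the rising branch: x = 14.
At P = ¥22 < min AVC = ¥29, price no longer covers variable cost at any output, so the firm shuts down: x = 0.

Output falls from 14 to 0 (the firm shuts down)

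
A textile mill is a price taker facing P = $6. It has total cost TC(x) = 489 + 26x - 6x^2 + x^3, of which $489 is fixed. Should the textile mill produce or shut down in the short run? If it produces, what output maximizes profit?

Shut down

Strip out fixed cost: VC = 26x - 6x^2 + x^3. Then AVC = 26 - 6x + x^2 and MC = 26 - 12x + 3x^2.
The AVC parabola has its vertex at x = 6/2 = 3, where AVC = 26 - 6·3 + 3^2 = $17.
With P < min AVC ($6 < $17), every unit sold adds to the loss.
Shutting down limits the loss to fixed cost, $489.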